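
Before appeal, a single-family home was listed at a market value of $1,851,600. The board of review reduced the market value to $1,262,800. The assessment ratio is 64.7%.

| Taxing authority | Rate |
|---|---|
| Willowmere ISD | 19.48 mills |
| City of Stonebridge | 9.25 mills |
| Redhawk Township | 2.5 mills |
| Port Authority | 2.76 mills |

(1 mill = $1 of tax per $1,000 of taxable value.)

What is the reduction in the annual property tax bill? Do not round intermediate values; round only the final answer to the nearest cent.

Old assessed value = $1,851,600 × 0.647 = $1,197,985.2
New assessed value = $1,262,800 × 0.647 = $817,031.6
Combined rate = 0.01948 + 0.00925 + 0.0025 + 0.00276 = 0.03399
Old tax = $1,197,985.2 × 0.03399 = $40,719.516948
New tax = $817,031.6 × 0.03399 = $27,770.904084
Reduction = $40,719.516948 − $27,770.904084 = $12,948.612864

$12,948.61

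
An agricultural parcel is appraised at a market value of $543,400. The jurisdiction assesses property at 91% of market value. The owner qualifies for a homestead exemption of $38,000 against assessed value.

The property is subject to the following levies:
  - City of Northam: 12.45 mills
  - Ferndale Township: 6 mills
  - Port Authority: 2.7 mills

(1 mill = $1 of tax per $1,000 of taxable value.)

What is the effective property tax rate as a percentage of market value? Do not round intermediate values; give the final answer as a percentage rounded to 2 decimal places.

1.78%

Assessed value = $543,400 × 0.91 = $494,494
Taxable value = $494,494 − $38,000 = $456,494
City of Northam: $456,494 × 0.01245 = $5,683.3503
Ferndale Township: $456,494 × 0.006 = $2,738.964
Port Authority: $456,494 × 0.0027 = $1,232.5338
Total tax = $9,654.8481
Effective rate = $9,654.8481 ÷ $543,400 = 1.78% of market value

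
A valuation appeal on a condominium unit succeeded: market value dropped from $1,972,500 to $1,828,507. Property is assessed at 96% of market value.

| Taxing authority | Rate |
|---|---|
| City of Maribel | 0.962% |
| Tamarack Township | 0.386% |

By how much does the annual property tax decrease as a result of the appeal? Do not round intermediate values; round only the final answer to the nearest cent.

$1,863.38

Old assessed value = $1,972,500 × 0.96 = $1,893,600
New assessed value = $1,828,507 × 0.96 = $1,755,366.72
Combined rate = 0.00962 + 0.00386 = 0.01348
Old tax = $1,893,600 × 0.01348 = $25,525.728
New tax = $1,755,366.72 × 0.01348 = $23,662.3433856
Reduction = $25,525.728 − $23,662.3433856 = $1,863.3846144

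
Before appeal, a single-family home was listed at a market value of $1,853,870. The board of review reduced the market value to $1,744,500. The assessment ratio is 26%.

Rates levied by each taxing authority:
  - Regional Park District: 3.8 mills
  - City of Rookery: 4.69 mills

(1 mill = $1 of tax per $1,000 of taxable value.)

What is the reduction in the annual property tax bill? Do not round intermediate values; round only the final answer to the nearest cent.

Old assessed value = $1,853,870 × 0.26 = $482,006.2
New assessed value = $1,744,500 × 0.26 = $453,570
Combined rate = 0.0038 + 0.00469 = 0.00849
Old tax = $482,006.2 × 0.00849 = $4,092.232638
New tax = $453,570 × 0.00849 = $3,850.8093
Reduction = $4,092.232638 − $3,850.8093 = $241.423338

$241.42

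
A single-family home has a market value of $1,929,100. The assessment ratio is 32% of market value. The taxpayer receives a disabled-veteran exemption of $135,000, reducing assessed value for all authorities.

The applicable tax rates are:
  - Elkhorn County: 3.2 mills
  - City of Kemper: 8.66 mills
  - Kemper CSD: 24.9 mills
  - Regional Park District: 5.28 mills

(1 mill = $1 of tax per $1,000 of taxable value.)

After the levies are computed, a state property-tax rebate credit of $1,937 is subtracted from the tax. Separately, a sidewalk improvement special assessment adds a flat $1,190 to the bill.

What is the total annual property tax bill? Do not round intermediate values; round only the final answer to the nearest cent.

Assessed value = $1,929,100 × 0.32 = $617,312
Taxable value = $617,312 − $135,000 = $482,312
Elkhorn County: $482,312 × 0.0032 = $1,543.3984
City of Kemper: $482,312 × 0.00866 = $4,176.82192
Kemper CSD: $482,312 × 0.0249 = $12,009.5688
Regional Park District: $482,312 × 0.00528 = $2,546.60736
Levies subtotal = $20,276.39648
After credit = $20,276.39648 − $1,937 = $18,339.39648
Total = $18,339.39648 + $1,190 = $19,529.39648

$19,529.40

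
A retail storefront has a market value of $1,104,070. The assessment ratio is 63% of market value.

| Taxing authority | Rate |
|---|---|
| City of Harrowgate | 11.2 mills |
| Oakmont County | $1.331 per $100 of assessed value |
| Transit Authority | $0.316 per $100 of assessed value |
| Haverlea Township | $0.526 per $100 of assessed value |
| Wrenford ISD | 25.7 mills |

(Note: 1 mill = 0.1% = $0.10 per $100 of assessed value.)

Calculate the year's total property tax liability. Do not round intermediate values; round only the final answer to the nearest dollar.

Assessed value = $1,104,070 × 0.63 = $695,564.1
City of Harrowgate: $695,564.1 × 0.0112 = $7,790.31792
Oakmont County: $695,564.1 × 0.01331 = $9,257.958171
Transit Authority: $695,564.1 × 0.00316 = $2,197.982556
Haverlea Township: $695,564.1 × 0.00526 = $3,658.667166
Wrenford ISD: $695,564.1 × 0.0257 = $17,875.99737
Total = $40,780.923183

$40,781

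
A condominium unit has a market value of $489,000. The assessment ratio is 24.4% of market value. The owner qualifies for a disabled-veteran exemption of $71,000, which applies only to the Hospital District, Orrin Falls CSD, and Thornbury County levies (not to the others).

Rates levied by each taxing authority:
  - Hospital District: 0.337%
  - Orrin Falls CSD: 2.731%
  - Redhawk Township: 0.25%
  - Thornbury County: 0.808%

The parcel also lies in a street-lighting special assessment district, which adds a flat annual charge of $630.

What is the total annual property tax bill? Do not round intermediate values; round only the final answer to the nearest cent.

Assessed value = $489,000 × 0.244 = $119,316
Hospital District: ($119,316 − $71,000) × 0.00337 = $48,316 × 0.00337 = $162.82492
Orrin Falls CSD: ($119,316 − $71,000) × 0.02731 = $48,316 × 0.02731 = $1,319.50996
Redhawk Township: $119,316 × 0.0025 = $298.29
Thornbury County: ($119,316 − $71,000) × 0.00808 = $48,316 × 0.00808 = $390.39328
Levies subtotal = $2,171.01816
Total = $2,171.01816 + $630 = $2,801.01816

$2,801.02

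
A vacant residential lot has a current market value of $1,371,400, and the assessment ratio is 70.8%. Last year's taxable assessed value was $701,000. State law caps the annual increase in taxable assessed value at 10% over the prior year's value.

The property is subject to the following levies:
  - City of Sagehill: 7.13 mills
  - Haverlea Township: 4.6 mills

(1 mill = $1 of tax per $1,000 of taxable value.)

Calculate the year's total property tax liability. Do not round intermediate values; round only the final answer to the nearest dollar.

$9,045

Uncapped assessed value = $1,371,400 × 0.708 = $970,951.2
Cap limit = $701,000 × 1.1 = $771,100
Taxable assessed value = min($970,951.2, $771,100) = $771,100 (cap binds)
City of Sagehill: $771,100 × 0.00713 = $5,497.943
Haverlea Township: $771,100 × 0.0046 = $3,547.06
Total = $9,045.003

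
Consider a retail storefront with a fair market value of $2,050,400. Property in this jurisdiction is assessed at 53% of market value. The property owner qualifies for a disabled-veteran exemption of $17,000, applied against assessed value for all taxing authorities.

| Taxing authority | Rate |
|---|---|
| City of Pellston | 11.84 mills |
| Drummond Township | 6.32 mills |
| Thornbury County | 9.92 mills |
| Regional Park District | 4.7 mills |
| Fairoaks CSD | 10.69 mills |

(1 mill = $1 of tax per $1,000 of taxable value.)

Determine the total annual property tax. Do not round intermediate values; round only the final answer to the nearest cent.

Assessed value = $2,050,400 × 0.53 = $1,086,712
Taxable value = $1,086,712 − $17,000 = $1,069,712
City of Pellston: $1,069,712 × 0.01184 = $12,665.39008
Drummond Township: $1,069,712 × 0.00632 = $6,760.57984
Thornbury County: $1,069,712 × 0.00992 = $10,611.54304
Regional Park District: $1,069,712 × 0.0047 = $5,027.6464
Fairoaks CSD: $1,069,712 × 0.01069 = $11,435.22128
Total = $12,665.39008 + $6,760.57984 + $10,611.54304 + $5,027.6464 + $11,435.22128 = $46,500.38064

$46,500.38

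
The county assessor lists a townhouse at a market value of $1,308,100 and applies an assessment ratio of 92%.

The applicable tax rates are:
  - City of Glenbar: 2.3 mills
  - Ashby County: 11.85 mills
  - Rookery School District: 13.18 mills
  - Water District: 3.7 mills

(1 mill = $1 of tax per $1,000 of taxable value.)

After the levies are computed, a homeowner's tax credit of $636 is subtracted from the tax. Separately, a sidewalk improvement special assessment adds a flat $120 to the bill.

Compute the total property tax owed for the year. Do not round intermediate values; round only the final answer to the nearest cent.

$36,827.12

Assessed value = $1,308,100 × 0.92 = $1,203,452
City of Glenbar: $1,203,452 × 0.0023 = $2,767.9396
Ashby County: $1,203,452 × 0.01185 = $14,260.9062
Rookery School District: $1,203,452 × 0.01318 = $15,861.49736
Water District: $1,203,452 × 0.0037 = $4,452.7724
Levies subtotal = $37,343.11556
After credit = $37,343.11556 − $636 = $36,707.11556
Total = $36,707.11556 + $120 = $36,827.11556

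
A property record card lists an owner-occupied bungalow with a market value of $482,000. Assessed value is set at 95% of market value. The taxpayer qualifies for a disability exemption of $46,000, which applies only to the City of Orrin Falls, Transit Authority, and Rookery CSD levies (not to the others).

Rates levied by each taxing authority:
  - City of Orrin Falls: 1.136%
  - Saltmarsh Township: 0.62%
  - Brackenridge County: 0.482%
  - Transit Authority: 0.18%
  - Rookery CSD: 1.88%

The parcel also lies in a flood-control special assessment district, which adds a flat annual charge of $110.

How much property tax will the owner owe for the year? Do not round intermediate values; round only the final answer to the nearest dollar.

$18,320

Assessed value = $482,000 × 0.95 = $457,900
City of Orrin Falls: ($457,900 − $46,000) × 0.01136 = $411,900 × 0.01136 = $4,679.184
Saltmarsh Township: $457,900 × 0.0062 = $2,838.98
Brackenridge County: $457,900 × 0.00482 = $2,207.078
Transit Authority: ($457,900 − $46,000) × 0.0018 = $411,900 × 0.0018 = $741.42
Rookery CSD: ($457,900 − $46,000) × 0.0188 = $411,900 × 0.0188 = $7,743.72
Levies subtotal = $18,210.382
Total = $18,210.382 + $110 = $18,320.382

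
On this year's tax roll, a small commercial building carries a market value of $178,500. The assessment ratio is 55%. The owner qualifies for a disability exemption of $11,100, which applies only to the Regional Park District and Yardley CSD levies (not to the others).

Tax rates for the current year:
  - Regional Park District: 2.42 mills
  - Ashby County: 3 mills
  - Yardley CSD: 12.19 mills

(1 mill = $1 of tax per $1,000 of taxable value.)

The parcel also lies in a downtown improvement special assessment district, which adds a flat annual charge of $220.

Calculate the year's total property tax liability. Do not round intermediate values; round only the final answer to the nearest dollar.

Assessed value = $178,500 × 0.55 = $98,175
Regional Park District: ($98,175 − $11,100) × 0.00242 = $87,075 × 0.00242 = $210.7215
Ashby County: $98,175 × 0.003 = $294.525
Yardley CSD: ($98,175 − $11,100) × 0.01219 = $87,075 × 0.01219 = $1,061.44425
Levies subtotal = $1,566.69075
Total = $1,566.69075 + $220 = $1,786.69075

$1,787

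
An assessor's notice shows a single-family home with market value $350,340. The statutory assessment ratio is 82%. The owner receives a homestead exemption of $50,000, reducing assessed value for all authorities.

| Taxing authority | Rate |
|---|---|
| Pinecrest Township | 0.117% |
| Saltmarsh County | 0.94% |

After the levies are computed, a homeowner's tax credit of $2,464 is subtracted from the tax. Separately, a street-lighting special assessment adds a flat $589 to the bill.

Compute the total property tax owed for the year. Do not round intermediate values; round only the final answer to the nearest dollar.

Assessed value = $350,340 × 0.82 = $287,278.8
Taxable value = $287,278.8 − $50,000 = $237,278.8
Pinecrest Township: $237,278.8 × 0.00117 = $277.616196
Saltmarsh County: $237,278.8 × 0.0094 = $2,230.42072
Levies subtotal = $2,508.036916
After credit = $2,508.036916 − $2,464 = $44.036916
Total = $44.036916 + $589 = $633.036916

$633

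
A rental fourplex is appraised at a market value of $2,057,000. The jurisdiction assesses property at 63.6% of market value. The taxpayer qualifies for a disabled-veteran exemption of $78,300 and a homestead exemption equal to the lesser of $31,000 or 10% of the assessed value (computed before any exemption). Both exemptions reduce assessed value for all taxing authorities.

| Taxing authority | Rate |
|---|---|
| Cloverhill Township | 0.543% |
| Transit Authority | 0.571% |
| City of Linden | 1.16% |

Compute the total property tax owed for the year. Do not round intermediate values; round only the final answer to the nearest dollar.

Assessed value = $2,057,000 × 0.636 = $1,308,252
Homestead exemption = min($31,000, 10% × $1,308,252) = min($31,000, $130,825.2) = $31,000 (dollar cap binds)
Taxable value = $1,308,252 − $78,300 − $31,000 = $1,198,952
Cloverhill Township: $1,198,952 × 0.00543 = $6,510.30936
Transit Authority: $1,198,952 × 0.00571 = $6,846.01592
City of Linden: $1,198,952 × 0.0116 = $13,907.8432
Total = $27,264.16848

$27,264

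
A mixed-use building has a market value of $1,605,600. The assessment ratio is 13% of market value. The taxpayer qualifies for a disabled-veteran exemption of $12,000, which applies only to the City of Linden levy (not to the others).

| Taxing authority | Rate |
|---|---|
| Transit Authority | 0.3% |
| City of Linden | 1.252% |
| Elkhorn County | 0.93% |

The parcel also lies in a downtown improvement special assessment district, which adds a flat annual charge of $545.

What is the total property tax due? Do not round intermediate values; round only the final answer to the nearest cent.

Assessed value = $1,605,600 × 0.13 = $208,728
Transit Authority: $208,728 × 0.003 = $626.184
City of Linden: ($208,728 − $12,000) × 0.01252 = $196,728 × 0.01252 = $2,463.03456
Elkhorn County: $208,728 × 0.0093 = $1,941.1704
Levies subtotal = $5,030.38896
Total = $5,030.38896 + $545 = $5,575.38896

$5,575.39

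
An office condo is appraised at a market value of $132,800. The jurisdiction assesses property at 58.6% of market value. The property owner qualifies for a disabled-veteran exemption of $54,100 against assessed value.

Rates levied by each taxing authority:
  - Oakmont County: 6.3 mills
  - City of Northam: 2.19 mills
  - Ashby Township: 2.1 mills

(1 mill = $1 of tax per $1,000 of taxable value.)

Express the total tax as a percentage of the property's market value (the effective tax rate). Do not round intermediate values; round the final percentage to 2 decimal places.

0.19%

Assessed value = $132,800 × 0.586 = $77,820.8
Taxable value = $77,820.8 − $54,100 = $23,720.8
Oakmont County: $23,720.8 × 0.0063 = $149.44104
City of Northam: $23,720.8 × 0.00219 = $51.948552
Ashby Township: $23,720.8 × 0.0021 = $49.81368
Total tax = $251.203272
Effective rate = $251.203272 ÷ $132,800 = 0.19% of market value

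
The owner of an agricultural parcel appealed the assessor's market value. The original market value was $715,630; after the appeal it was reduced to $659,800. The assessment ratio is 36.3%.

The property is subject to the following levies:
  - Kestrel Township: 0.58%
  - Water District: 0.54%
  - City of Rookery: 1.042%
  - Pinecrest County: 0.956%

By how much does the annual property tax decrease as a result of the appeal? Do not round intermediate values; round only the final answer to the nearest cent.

$631.90

Old assessed value = $715,630 × 0.363 = $259,773.69
New assessed value = $659,800 × 0.363 = $239,507.4
Combined rate = 0.0058 + 0.0054 + 0.01042 + 0.00956 = 0.03118
Old tax = $259,773.69 × 0.03118 = $8,099.7436542
New tax = $239,507.4 × 0.03118 = $7,467.840732
Reduction = $8,099.7436542 − $7,467.840732 = $631.9029222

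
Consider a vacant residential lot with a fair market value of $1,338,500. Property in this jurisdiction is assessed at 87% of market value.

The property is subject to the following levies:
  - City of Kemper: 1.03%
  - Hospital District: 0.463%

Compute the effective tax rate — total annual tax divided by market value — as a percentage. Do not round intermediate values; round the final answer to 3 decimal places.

Assessed value = $1,338,500 × 0.87 = $1,164,495
City of Kemper: $1,164,495 × 0.0103 = $11,994.2985
Hospital District: $1,164,495 × 0.00463 = $5,391.61185
Total tax = $17,385.91035
Effective rate = $17,385.91035 ÷ $1,338,500 = 1.299% of market value

1.299%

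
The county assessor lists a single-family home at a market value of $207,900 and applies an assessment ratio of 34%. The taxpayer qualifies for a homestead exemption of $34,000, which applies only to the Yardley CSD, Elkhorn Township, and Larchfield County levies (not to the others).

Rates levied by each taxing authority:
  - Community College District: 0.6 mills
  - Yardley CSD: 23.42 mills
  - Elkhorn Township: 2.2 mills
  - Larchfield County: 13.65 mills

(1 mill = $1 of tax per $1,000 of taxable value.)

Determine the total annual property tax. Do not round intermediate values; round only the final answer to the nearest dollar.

$1,483

Assessed value = $207,900 × 0.34 = $70,686
Community College District: $70,686 × 0.0006 = $42.4116
Yardley CSD: ($70,686 − $34,000) × 0.02342 = $36,686 × 0.02342 = $859.18612
Elkhorn Township: ($70,686 − $34,000) × 0.0022 = $36,686 × 0.0022 = $80.7092
Larchfield County: ($70,686 − $34,000) × 0.01365 = $36,686 × 0.01365 = $500.7639
Total = $1,483.07082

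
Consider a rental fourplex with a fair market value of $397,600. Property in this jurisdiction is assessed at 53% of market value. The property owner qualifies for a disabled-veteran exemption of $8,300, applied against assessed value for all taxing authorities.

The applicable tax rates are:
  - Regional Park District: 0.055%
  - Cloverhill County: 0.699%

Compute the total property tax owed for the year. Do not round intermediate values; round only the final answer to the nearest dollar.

$1,526

Assessed value = $397,600 × 0.53 = $210,728
Taxable value = $210,728 − $8,300 = $202,428
Regional Park District: $202,428 × 0.00055 = $111.3354
Cloverhill County: $202,428 × 0.00699 = $1,414.97172
Total = $111.3354 + $1,414.97172 = $1,526.30712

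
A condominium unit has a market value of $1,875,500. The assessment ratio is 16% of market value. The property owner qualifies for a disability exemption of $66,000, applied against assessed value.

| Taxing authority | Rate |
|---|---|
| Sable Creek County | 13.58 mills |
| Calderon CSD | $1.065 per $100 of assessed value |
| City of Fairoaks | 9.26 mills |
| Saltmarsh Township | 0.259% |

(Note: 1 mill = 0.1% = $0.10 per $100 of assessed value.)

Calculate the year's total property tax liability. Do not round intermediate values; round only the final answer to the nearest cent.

$8,445.61

Assessed value = $1,875,500 × 0.16 = $300,080
Taxable value = $300,080 − $66,000 = $234,080
Sable Creek County: $234,080 × 0.01358 = $3,178.8064
Calderon CSD: $234,080 × 0.01065 = $2,492.952
City of Fairoaks: $234,080 × 0.00926 = $2,167.5808
Saltmarsh Township: $234,080 × 0.00259 = $606.2672
Total = $8,445.6064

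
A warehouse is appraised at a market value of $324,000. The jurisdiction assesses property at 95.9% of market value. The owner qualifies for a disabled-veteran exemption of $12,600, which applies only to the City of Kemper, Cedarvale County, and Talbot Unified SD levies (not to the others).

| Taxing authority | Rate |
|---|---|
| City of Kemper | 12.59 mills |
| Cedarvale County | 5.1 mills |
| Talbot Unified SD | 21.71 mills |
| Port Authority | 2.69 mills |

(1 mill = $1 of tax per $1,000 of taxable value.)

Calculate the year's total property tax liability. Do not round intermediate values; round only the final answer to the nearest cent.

Assessed value = $324,000 × 0.959 = $310,716
City of Kemper: ($310,716 − $12,600) × 0.01259 = $298,116 × 0.01259 = $3,753.28044
Cedarvale County: ($310,716 − $12,600) × 0.0051 = $298,116 × 0.0051 = $1,520.3916
Talbot Unified SD: ($310,716 − $12,600) × 0.02171 = $298,116 × 0.02171 = $6,472.09836
Port Authority: $310,716 × 0.00269 = $835.82604
Total = $12,581.59644

$12,581.60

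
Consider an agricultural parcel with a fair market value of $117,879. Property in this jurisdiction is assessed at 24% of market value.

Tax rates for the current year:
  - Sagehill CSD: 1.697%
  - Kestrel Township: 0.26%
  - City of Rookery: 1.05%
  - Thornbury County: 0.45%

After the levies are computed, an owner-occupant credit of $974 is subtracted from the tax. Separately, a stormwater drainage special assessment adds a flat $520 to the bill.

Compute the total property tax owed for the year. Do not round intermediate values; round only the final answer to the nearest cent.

$524.02

Assessed value = $117,879 × 0.24 = $28,290.96
Sagehill CSD: $28,290.96 × 0.01697 = $480.0975912
Kestrel Township: $28,290.96 × 0.0026 = $73.556496
City of Rookery: $28,290.96 × 0.0105 = $297.05508
Thornbury County: $28,290.96 × 0.0045 = $127.30932
Levies subtotal = $978.0184872
After credit = $978.0184872 − $974 = $4.0184872
Total = $4.0184872 + $520 = $524.0184872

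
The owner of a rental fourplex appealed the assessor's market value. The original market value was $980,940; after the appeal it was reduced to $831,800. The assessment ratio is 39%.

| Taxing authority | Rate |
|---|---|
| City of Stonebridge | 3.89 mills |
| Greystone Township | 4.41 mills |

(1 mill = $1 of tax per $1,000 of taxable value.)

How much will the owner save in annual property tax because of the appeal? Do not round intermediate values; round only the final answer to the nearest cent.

$482.77

Old assessed value = $980,940 × 0.39 = $382,566.6
New assessed value = $831,800 × 0.39 = $324,402
Combined rate = 0.00389 + 0.00441 = 0.0083
Old tax = $382,566.6 × 0.0083 = $3,175.30278
New tax = $324,402 × 0.0083 = $2,692.5366
Reduction = $3,175.30278 − $2,692.5366 = $482.76618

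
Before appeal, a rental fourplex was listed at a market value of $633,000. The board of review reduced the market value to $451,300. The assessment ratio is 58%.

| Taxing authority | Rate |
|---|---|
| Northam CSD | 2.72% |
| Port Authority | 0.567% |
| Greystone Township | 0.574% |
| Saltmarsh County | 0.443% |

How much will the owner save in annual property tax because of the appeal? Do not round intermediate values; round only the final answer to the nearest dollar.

Old assessed value = $633,000 × 0.58 = $367,140
New assessed value = $451,300 × 0.58 = $261,754
Combined rate = 0.0272 + 0.00567 + 0.00574 + 0.00443 = 0.04304
Old tax = $367,140 × 0.04304 = $15,801.7056
New tax = $261,754 × 0.04304 = $11,265.89216
Reduction = $15,801.7056 − $11,265.89216 = $4,535.81344

$4,536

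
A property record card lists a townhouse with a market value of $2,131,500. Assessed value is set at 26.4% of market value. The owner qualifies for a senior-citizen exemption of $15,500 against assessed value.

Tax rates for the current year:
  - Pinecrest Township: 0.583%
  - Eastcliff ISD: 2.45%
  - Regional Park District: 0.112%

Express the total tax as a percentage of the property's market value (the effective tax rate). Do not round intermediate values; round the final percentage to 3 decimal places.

Assessed value = $2,131,500 × 0.264 = $562,716
Taxable value = $562,716 − $15,500 = $547,216
Pinecrest Township: $547,216 × 0.00583 = $3,190.26928
Eastcliff ISD: $547,216 × 0.0245 = $13,406.792
Regional Park District: $547,216 × 0.00112 = $612.88192
Total tax = $17,209.9432
Effective rate = $17,209.9432 ÷ $2,131,500 = 0.807% of market value

0.807%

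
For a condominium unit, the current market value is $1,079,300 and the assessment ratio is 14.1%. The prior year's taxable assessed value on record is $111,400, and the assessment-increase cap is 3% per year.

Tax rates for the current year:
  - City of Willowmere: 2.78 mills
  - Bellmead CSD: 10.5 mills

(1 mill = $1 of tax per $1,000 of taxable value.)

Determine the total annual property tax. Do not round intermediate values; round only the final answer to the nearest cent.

Uncapped assessed value = $1,079,300 × 0.141 = $152,181.3
Cap limit = $111,400 × 1.03 = $114,742
Taxable assessed value = min($152,181.3, $114,742) = $114,742 (cap binds)
City of Willowmere: $114,742 × 0.00278 = $318.98276
Bellmead CSD: $114,742 × 0.0105 = $1,204.791
Total = $1,523.77376

$1,523.77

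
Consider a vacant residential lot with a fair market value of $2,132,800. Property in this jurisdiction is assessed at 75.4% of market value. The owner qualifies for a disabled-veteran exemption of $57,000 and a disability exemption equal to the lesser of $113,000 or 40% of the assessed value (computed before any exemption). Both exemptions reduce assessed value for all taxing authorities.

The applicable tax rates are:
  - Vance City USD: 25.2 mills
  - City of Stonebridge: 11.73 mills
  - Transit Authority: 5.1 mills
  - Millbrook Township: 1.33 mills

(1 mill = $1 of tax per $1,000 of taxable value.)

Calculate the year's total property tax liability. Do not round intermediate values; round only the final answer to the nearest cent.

$62,357.37

Assessed value = $2,132,800 × 0.754 = $1,608,131.2
Disability exemption = min($113,000, 40% × $1,608,131.2) = min($113,000, $643,252.48) = $113,000 (dollar cap binds)
Taxable value = $1,608,131.2 − $57,000 − $113,000 = $1,438,131.2
Vance City USD: $1,438,131.2 × 0.0252 = $36,240.90624
City of Stonebridge: $1,438,131.2 × 0.01173 = $16,869.278976
Transit Authority: $1,438,131.2 × 0.0051 = $7,334.46912
Millbrook Township: $1,438,131.2 × 0.00133 = $1,912.714496
Total = $62,357.368832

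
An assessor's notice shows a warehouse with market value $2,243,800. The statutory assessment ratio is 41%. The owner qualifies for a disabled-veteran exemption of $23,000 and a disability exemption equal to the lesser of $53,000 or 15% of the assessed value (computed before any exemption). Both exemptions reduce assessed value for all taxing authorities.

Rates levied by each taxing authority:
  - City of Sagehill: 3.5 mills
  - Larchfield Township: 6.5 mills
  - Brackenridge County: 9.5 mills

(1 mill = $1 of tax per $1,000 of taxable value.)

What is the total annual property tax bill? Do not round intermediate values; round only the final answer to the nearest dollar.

$16,457

Assessed value = $2,243,800 × 0.41 = $919,958
Disability exemption = min($53,000, 15% × $919,958) = min($53,000, $137,993.7) = $53,000 (dollar cap binds)
Taxable value = $919,958 − $23,000 − $53,000 = $843,958
City of Sagehill: $843,958 × 0.0035 = $2,953.853
Larchfield Township: $843,958 × 0.0065 = $5,485.727
Brackenridge County: $843,958 × 0.0095 = $8,017.601
Total = $16,457.181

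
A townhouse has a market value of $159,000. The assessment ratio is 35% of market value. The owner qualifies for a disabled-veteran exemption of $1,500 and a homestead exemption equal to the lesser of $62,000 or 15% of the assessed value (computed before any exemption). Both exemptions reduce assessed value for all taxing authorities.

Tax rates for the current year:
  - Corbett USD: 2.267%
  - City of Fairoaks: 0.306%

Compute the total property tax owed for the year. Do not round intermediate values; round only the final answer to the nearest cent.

$1,178.50

Assessed value = $159,000 × 0.35 = $55,650
Homestead exemption = min($62,000, 15% × $55,650) = min($62,000, $8,347.5) = $8,347.5 (percentage binds)
Taxable value = $55,650 − $1,500 − $8,347.5 = $45,802.5
Corbett USD: $45,802.5 × 0.02267 = $1,038.342675
City of Fairoaks: $45,802.5 × 0.00306 = $140.15565
Total = $1,178.498325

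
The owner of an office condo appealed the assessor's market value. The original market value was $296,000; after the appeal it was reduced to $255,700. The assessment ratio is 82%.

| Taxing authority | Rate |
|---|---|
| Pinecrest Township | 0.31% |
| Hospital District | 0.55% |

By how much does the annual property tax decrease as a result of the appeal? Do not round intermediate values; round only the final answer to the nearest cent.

Old assessed value = $296,000 × 0.82 = $242,720
New assessed value = $255,700 × 0.82 = $209,674
Combined rate = 0.0031 + 0.0055 = 0.0086
Old tax = $242,720 × 0.0086 = $2,087.392
New tax = $209,674 × 0.0086 = $1,803.1964
Reduction = $2,087.392 − $1,803.1964 = $284.1956

$284.20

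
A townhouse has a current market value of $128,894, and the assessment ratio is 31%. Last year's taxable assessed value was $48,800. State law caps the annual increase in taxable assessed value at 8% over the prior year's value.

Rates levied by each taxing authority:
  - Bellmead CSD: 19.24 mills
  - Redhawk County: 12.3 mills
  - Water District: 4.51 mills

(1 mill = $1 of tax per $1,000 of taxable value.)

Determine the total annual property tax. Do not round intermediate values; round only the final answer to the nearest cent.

Uncapped assessed value = $128,894 × 0.31 = $39,957.14
Cap limit = $48,800 × 1.08 = $52,704
Taxable assessed value = min($39,957.14, $52,704) = $39,957.14 (cap does not bind)
Bellmead CSD: $39,957.14 × 0.01924 = $768.7753736
Redhawk County: $39,957.14 × 0.0123 = $491.472822
Water District: $39,957.14 × 0.00451 = $180.2067014
Total = $1,440.454897

$1,440.45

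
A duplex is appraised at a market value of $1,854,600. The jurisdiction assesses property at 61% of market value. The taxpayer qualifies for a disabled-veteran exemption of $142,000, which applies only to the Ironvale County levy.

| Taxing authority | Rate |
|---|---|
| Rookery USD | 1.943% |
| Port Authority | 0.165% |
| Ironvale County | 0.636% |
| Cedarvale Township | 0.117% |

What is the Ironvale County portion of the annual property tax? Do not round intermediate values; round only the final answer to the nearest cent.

$6,291.99

Assessed value = $1,854,600 × 0.61 = $1,131,306
Ironvale County taxable value = $1,131,306 − $142,000 = $989,306
Ironvale County levy = $989,306 × 0.00636 = $6,291.98616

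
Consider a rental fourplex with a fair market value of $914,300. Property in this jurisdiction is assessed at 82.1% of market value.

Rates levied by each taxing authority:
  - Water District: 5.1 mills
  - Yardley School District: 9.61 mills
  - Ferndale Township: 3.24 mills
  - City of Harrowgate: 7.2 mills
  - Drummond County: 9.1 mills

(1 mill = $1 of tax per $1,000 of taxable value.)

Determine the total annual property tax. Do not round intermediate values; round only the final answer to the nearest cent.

$25,709.43

Assessed value = $914,300 × 0.821 = $750,640.3
Water District: $750,640.3 × 0.0051 = $3,828.26553
Yardley School District: $750,640.3 × 0.00961 = $7,213.653283
Ferndale Township: $750,640.3 × 0.00324 = $2,432.074572
City of Harrowgate: $750,640.3 × 0.0072 = $5,404.61016
Drummond County: $750,640.3 × 0.0091 = $6,830.82673
Total = $3,828.26553 + $7,213.653283 + $2,432.074572 + $5,404.61016 + $6,830.82673 = $25,709.430275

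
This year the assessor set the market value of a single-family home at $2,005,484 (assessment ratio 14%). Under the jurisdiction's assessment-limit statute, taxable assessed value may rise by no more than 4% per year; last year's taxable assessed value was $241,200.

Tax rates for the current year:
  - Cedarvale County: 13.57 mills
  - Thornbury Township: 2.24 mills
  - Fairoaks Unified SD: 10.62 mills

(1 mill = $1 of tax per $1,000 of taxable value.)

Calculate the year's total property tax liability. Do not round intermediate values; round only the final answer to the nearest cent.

$6,629.91

Uncapped assessed value = $2,005,484 × 0.14 = $280,767.76
Cap limit = $241,200 × 1.04 = $250,848
Taxable assessed value = min($280,767.76, $250,848) = $250,848 (cap binds)
Cedarvale County: $250,848 × 0.01357 = $3,404.00736
Thornbury Township: $250,848 × 0.00224 = $561.89952
Fairoaks Unified SD: $250,848 × 0.01062 = $2,664.00576
Total = $6,629.91264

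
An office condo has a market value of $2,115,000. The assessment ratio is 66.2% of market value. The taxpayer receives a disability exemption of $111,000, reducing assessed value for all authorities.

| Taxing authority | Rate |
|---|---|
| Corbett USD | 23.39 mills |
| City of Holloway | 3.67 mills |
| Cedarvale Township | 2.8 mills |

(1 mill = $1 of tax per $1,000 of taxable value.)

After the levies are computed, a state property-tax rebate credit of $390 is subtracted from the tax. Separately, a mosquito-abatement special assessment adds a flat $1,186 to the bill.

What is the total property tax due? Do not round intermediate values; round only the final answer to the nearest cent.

$39,289.42

Assessed value = $2,115,000 × 0.662 = $1,400,130
Taxable value = $1,400,130 − $111,000 = $1,289,130
Corbett USD: $1,289,130 × 0.02339 = $30,152.7507
City of Holloway: $1,289,130 × 0.00367 = $4,731.1071
Cedarvale Township: $1,289,130 × 0.0028 = $3,609.564
Levies subtotal = $38,493.4218
After credit = $38,493.4218 − $390 = $38,103.4218
Total = $38,103.4218 + $1,186 = $39,289.4218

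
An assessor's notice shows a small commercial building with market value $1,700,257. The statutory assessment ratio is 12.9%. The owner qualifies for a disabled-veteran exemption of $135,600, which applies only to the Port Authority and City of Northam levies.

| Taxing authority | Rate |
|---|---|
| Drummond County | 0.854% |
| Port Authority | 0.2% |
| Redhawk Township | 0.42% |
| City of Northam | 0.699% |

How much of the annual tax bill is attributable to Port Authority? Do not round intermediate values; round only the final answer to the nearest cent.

$167.47

Assessed value = $1,700,257 × 0.129 = $219,333.153
Port Authority taxable value = $219,333.153 − $135,600 = $83,733.153
Port Authority levy = $83,733.153 × 0.002 = $167.466306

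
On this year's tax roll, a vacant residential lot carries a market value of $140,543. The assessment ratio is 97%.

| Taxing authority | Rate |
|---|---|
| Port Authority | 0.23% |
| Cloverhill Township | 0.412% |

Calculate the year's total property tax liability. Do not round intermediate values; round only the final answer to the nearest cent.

Assessed value = $140,543 × 0.97 = $136,326.71
Port Authority: $136,326.71 × 0.0023 = $313.551433
Cloverhill Township: $136,326.71 × 0.00412 = $561.6660452
Total = $313.551433 + $561.6660452 = $875.2174782

$875.22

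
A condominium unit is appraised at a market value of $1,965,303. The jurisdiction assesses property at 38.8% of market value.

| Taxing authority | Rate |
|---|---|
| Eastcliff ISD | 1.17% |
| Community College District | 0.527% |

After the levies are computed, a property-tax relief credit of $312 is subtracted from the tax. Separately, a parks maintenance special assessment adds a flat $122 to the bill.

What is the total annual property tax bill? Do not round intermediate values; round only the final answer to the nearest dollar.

Assessed value = $1,965,303 × 0.388 = $762,537.564
Eastcliff ISD: $762,537.564 × 0.0117 = $8,921.6894988
Community College District: $762,537.564 × 0.00527 = $4,018.57296228
Levies subtotal = $12,940.26246108
After credit = $12,940.26246108 − $312 = $12,628.26246108
Total = $12,628.26246108 + $122 = $12,750.26246108

$12,750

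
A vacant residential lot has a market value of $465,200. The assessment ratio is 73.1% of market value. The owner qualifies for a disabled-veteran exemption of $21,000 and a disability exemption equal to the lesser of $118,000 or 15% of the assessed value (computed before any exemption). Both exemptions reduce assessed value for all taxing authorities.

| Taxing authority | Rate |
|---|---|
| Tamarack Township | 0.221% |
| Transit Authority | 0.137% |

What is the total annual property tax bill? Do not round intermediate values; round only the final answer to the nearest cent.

$959.63

Assessed value = $465,200 × 0.731 = $340,061.2
Disability exemption = min($118,000, 15% × $340,061.2) = min($118,000, $51,009.18) = $51,009.18 (percentage binds)
Taxable value = $340,061.2 − $21,000 − $51,009.18 = $268,052.02
Tamarack Township: $268,052.02 × 0.00221 = $592.3949642
Transit Authority: $268,052.02 × 0.00137 = $367.2312674
Total = $959.6262316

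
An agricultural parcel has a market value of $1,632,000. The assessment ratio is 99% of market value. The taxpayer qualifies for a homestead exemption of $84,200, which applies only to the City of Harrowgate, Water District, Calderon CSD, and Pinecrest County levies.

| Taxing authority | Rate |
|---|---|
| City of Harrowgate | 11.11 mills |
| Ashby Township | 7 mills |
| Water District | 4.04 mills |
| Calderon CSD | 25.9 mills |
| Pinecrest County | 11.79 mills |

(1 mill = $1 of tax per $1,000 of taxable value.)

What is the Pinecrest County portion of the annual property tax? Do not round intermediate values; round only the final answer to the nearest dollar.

$18,056

Assessed value = $1,632,000 × 0.99 = $1,615,680
Pinecrest County taxable value = $1,615,680 − $84,200 = $1,531,480
Pinecrest County levy = $1,531,480 × 0.01179 = $18,056.1492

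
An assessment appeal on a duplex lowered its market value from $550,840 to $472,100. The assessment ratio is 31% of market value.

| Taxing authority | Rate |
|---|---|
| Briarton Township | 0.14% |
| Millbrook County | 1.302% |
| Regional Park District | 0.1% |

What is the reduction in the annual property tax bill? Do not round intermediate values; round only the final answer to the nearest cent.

Old assessed value = $550,840 × 0.31 = $170,760.4
New assessed value = $472,100 × 0.31 = $146,351
Combined rate = 0.0014 + 0.01302 + 0.001 = 0.01542
Old tax = $170,760.4 × 0.01542 = $2,633.125368
New tax = $146,351 × 0.01542 = $2,256.73242
Reduction = $2,633.125368 − $2,256.73242 = $376.392948

$376.39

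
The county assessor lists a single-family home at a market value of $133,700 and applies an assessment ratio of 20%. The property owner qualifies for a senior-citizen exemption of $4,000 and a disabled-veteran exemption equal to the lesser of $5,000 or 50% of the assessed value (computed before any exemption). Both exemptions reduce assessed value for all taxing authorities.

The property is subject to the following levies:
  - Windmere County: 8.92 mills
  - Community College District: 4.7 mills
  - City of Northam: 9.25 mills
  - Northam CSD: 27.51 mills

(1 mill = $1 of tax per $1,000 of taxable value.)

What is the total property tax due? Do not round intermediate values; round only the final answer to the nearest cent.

$893.74

Assessed value = $133,700 × 0.2 = $26,740
Disabled-veteran exemption = min($5,000, 50% × $26,740) = min($5,000, $13,370) = $5,000 (dollar cap binds)
Taxable value = $26,740 − $4,000 − $5,000 = $17,740
Windmere County: $17,740 × 0.00892 = $158.2408
Community College District: $17,740 × 0.0047 = $83.378
City of Northam: $17,740 × 0.00925 = $164.095
Northam CSD: $17,740 × 0.02751 = $488.0274
Total = $893.7412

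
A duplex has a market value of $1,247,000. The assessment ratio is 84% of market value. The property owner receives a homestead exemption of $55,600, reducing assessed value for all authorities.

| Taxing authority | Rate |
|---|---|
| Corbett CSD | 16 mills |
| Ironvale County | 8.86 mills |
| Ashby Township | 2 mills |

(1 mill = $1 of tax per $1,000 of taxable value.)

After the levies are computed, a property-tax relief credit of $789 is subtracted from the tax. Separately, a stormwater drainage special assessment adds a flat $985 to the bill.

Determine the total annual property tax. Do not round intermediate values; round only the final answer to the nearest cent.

$26,837.90

Assessed value = $1,247,000 × 0.84 = $1,047,480
Taxable value = $1,047,480 − $55,600 = $991,880
Corbett CSD: $991,880 × 0.016 = $15,870.08
Ironvale County: $991,880 × 0.00886 = $8,788.0568
Ashby Township: $991,880 × 0.002 = $1,983.76
Levies subtotal = $26,641.8968
After credit = $26,641.8968 − $789 = $25,852.8968
Total = $25,852.8968 + $985 = $26,837.8968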